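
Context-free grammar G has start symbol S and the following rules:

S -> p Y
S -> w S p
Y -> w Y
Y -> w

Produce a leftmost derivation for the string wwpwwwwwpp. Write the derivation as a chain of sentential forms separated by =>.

S => wSp => wwSpp => wwpYpp => wwpwYpp => wwpwwYpp => wwpwwwYpp => wwpwwwwYpp => wwpwwwwwpp

S => wSp   [S -> w S p]
wSp => wwSpp   [S -> w S p]
wwSpp => wwpYpp   [S -> p Y]
wwpYpp => wwpwYpp   [Y -> w Y]
wwpwYpp => wwpwwYpp   [Y -> w Y]
wwpwwYpp => wwpwwwYpp   [Y -> w Y]
wwpwwwYpp => wwpwwwwYpp   [Y -> w Y]
wwpwwwwYpp => wwpwwwwwpp   [Y -> w]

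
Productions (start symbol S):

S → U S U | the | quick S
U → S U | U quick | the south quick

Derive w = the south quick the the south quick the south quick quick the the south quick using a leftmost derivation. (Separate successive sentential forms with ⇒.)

S ⇒ U S U   [S → U S U]
U S U ⇒ U quick S U   [U → U quick]
U quick S U ⇒ S U quick S U   [U → S U]
S U quick S U ⇒ U S U U quick S U   [S → U S U]
U S U U quick S U ⇒ the south quick S U U quick S U   [U → the south quick]
the south quick S U U quick S U ⇒ the south quick the U U quick S U   [S → the]
the south quick the U U quick S U ⇒ the south quick the the south quick U quick S U   [U → the south quick]
the south quick the the south quick U quick S U ⇒ the south quick the the south quick the south quick quick S U   [U → the south quick]
the south quick the the south quick the south quick quick S U ⇒ the south quick the the south quick the south quick quick the U   [S → the]
the south quick the the south quick the south quick quick the U ⇒ the south quick the the south quick the south quick quick the the south quick   [U → the south quick]

S ⇒ U S U ⇒ U quick S U ⇒ S U quick S U ⇒ U S U U quick S U ⇒ the south quick S U U quick S U ⇒ the south quick the U U quick S U ⇒ the south quick the the south quick U quick S U ⇒ the south quick the the south quick the south quick quick S U ⇒ the south quick the the south quick the south quick quick the U ⇒ the south quick the the south quick the south quick quick the the south quick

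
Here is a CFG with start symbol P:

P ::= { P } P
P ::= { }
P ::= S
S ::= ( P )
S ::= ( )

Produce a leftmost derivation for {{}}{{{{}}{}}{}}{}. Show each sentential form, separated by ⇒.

P ⇒ {P}P ⇒ {{}}P ⇒ {{}}{P}P ⇒ {{}}{{P}P}P ⇒ {{}}{{{P}P}P}P ⇒ {{}}{{{{}}P}P}P ⇒ {{}}{{{{}}{}}P}P ⇒ {{}}{{{{}}{}}{}}P ⇒ {{}}{{{{}}{}}{}}{}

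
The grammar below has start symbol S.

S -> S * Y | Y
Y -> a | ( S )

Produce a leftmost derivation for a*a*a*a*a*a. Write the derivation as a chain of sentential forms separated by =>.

S => S*Y => S*Y*Y => S*Y*Y*Y => S*Y*Y*Y*Y => S*Y*Y*Y*Y*Y => Y*Y*Y*Y*Y*Y => a*Y*Y*Y*Y*Y => a*a*Y*Y*Y*Y => a*a*a*Y*Y*Y => a*a*a*a*Y*Y => a*a*a*a*a*Y => a*a*a*a*a*a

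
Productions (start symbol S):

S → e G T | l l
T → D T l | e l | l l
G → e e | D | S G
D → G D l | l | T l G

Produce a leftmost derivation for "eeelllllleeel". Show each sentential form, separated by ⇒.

S ⇒ eGT ⇒ eDT ⇒ eTlGT ⇒ eDTllGT ⇒ eGDlTllGT ⇒ eeeDlTllGT ⇒ eeellTllGT ⇒ eeellllllGT ⇒ eeelllllleeT ⇒ eeelllllleeel

S ⇒ eGT   [S → e G T]
eGT ⇒ eDT   [G → D]
eDT ⇒ eTlGT   [D → T l G]
eTlGT ⇒ eDTllGT   [T → D T l]
eDTllGT ⇒ eGDlTllGT   [D → G D l]
eGDlTllGT ⇒ eeeDlTllGT   [G → e e]
eeeDlTllGT ⇒ eeellTllGT   [D → l]
eeellTllGT ⇒ eeellllllGT   [T → l l]
eeellllllGT ⇒ eeelllllleeT   [G → e e]
eeelllllleeT ⇒ eeelllllleeel   [T → e l]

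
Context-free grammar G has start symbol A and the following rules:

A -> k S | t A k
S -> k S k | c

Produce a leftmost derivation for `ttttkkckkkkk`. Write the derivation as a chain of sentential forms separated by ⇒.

A ⇒ tAk   [A -> t A k]
tAk ⇒ ttAkk   [A -> t A k]
ttAkk ⇒ tttAkkk   [A -> t A k]
tttAkkk ⇒ ttttAkkkk   [A -> t A k]
ttttAkkkk ⇒ ttttkSkkkk   [A -> k S]
ttttkSkkkk ⇒ ttttkkSkkkkk   [S -> k S k]
ttttkkSkkkkk ⇒ ttttkkckkkkk   [S -> c]

A⇒tAk⇒ttAkk⇒tttAkkk⇒ttttAkkkk⇒ttttkSkkkk⇒ttttkkSkkkkk⇒ttttkkckkkkk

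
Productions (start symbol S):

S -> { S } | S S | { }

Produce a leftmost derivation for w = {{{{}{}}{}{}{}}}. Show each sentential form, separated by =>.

S => {S} => {{S}} => {{SS}} => {{SSS}} => {{SSSS}} => {{{S}SSS}} => {{{SS}SSS}} => {{{{}S}SSS}} => {{{{}{}}SSS}} => {{{{}{}}{}SS}} => {{{{}{}}{}{}S}} => {{{{}{}}{}{}{}}}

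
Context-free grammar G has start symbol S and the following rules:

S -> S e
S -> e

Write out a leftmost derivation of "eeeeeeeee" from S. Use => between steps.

S => Se => See => Seee => Seeee => Seeeee => Seeeeee => Seeeeeee => Seeeeeeee => eeeeeeeee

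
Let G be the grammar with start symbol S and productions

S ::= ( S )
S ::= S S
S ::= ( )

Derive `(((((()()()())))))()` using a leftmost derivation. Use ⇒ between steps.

S⇒SS⇒(S)S⇒((S))S⇒(((S)))S⇒((((S))))S⇒(((((S)))))S⇒(((((SS)))))S⇒(((((SSS)))))S⇒(((((SSSS)))))S⇒(((((()SSS)))))S⇒(((((()()SS)))))S⇒(((((()()()S)))))S⇒(((((()()()())))))S⇒(((((()()()())))))()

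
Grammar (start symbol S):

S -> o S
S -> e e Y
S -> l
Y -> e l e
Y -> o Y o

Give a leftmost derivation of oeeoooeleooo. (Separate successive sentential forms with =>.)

S => oS   [S -> o S]
oS => oeeY   [S -> e e Y]
oeeY => oeeoYo   [Y -> o Y o]
oeeoYo => oeeooYoo   [Y -> o Y o]
oeeooYoo => oeeoooYooo   [Y -> o Y o]
oeeoooYooo => oeeoooeleooo   [Y -> e l e]

S => oS => oeeY => oeeoYo => oeeooYoo => oeeoooYooo => oeeoooeleooo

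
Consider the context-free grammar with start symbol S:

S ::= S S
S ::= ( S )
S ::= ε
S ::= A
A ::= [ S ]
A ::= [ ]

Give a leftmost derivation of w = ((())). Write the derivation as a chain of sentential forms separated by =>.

S => (S) => ((S)) => (((S))) => ((()))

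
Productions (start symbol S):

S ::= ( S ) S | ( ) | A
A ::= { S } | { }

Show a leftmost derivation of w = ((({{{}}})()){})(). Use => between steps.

S => (S)S => ((S)S)S => (((S)S)S)S => (((A)S)S)S => ((({S})S)S)S => ((({A})S)S)S => ((({{S}})S)S)S => ((({{A}})S)S)S => ((({{{}}})S)S)S => ((({{{}}})())S)S => ((({{{}}})())A)S => ((({{{}}})()){})S => ((({{{}}})()){})()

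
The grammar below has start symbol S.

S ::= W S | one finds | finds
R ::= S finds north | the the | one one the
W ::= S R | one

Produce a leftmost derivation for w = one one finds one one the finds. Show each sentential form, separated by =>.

S => W S => S R S => W S R S => one S R S => one W S R S => one one S R S => one one finds R S => one one finds one one the S => one one finds one one the finds

S => W S   [S ::= W S]
W S => S R S   [W ::= S R]
S R S => W S R S   [S ::= W S]
W S R S => one S R S   [W ::= one]
one S R S => one W S R S   [S ::= W S]
one W S R S => one one S R S   [W ::= one]
one one S R S => one one finds R S   [S ::= finds]
one one finds R S => one one finds one one the S   [R ::= one one the]
one one finds one one the S => one one finds one one the finds   [S ::= finds]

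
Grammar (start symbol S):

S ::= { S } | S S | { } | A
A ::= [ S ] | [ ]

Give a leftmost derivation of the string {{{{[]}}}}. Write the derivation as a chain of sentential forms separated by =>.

S => {S} => {{S}} => {{{S}}} => {{{{S}}}} => {{{{A}}}} => {{{{[]}}}}

S => {S}   [S ::= { S }]
{S} => {{S}}   [S ::= { S }]
{{S}} => {{{S}}}   [S ::= { S }]
{{{S}}} => {{{{S}}}}   [S ::= { S }]
{{{{S}}}} => {{{{A}}}}   [S ::= A]
{{{{A}}}} => {{{{[]}}}}   [A ::= [ ]]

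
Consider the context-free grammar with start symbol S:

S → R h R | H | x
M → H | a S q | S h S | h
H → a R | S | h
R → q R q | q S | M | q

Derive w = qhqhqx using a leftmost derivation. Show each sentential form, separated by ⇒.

S ⇒ RhR   [S → R h R]
RhR ⇒ qRqhR   [R → q R q]
qRqhR ⇒ qMqhR   [R → M]
qMqhR ⇒ qhqhR   [M → h]
qhqhR ⇒ qhqhqS   [R → q S]
qhqhqS ⇒ qhqhqx   [S → x]

S⇒RhR⇒qRqhR⇒qMqhR⇒qhqhR⇒qhqhqS⇒qhqhqx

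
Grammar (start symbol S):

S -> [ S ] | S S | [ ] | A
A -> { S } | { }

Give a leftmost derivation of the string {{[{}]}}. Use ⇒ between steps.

S⇒A⇒{S}⇒{A}⇒{{S}}⇒{{[S]}}⇒{{[A]}}⇒{{[{}]}}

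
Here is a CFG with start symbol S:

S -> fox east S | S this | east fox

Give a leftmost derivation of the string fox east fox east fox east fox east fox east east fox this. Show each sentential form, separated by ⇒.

S ⇒ fox east S ⇒ fox east fox east S ⇒ fox east fox east fox east S ⇒ fox east fox east fox east fox east S ⇒ fox east fox east fox east fox east S this ⇒ fox east fox east fox east fox east fox east S this ⇒ fox east fox east fox east fox east fox east east fox this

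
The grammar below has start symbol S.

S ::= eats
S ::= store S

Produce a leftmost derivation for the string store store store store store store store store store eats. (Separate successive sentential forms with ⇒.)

S ⇒ store S ⇒ store store S ⇒ store store store S ⇒ store store store store S ⇒ store store store store store S ⇒ store store store store store store S ⇒ store store store store store store store S ⇒ store store store store store store store store S ⇒ store store store store store store store store store S ⇒ store store store store store store store store store eats

S ⇒ store S   [S ::= store S]
store S ⇒ store store S   [S ::= store S]
store store S ⇒ store store store S   [S ::= store S]
store store store S ⇒ store store store store S   [S ::= store S]
store store store store S ⇒ store store store store store S   [S ::= store S]
store store store store store S ⇒ store store store store store store S   [S ::= store S]
store store store store store store S ⇒ store store store store store store store S   [S ::= store S]
store store store store store store store S ⇒ store store store store store store store store S   [S ::= store S]
store store store store store store store store S ⇒ store store store store store store store store store S   [S ::= store S]
store store store store store store store store store S ⇒ store store store store store store store store store eats   [S ::= eats]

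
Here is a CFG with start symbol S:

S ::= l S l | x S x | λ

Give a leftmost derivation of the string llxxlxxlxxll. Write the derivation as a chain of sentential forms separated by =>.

S => lSl   [S ::= l S l]
lSl => llSll   [S ::= l S l]
llSll => llxSxll   [S ::= x S x]
llxSxll => llxxSxxll   [S ::= x S x]
llxxSxxll => llxxlSlxxll   [S ::= l S l]
llxxlSlxxll => llxxlxSxlxxll   [S ::= x S x]
llxxlxSxlxxll => llxxlxxlxxll   [S ::= λ]

S => lSl => llSll => llxSxll => llxxSxxll => llxxlSlxxll => llxxlxSxlxxll => llxxlxxlxxll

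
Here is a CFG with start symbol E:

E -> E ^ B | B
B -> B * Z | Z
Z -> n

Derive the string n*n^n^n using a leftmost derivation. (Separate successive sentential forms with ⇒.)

E ⇒ E^B   [E -> E ^ B]
E^B ⇒ E^B^B   [E -> E ^ B]
E^B^B ⇒ B^B^B   [E -> B]
B^B^B ⇒ B*Z^B^B   [B -> B * Z]
B*Z^B^B ⇒ Z*Z^B^B   [B -> Z]
Z*Z^B^B ⇒ n*Z^B^B   [Z -> n]
n*Z^B^B ⇒ n*n^B^B   [Z -> n]
n*n^B^B ⇒ n*n^Z^B   [B -> Z]
n*n^Z^B ⇒ n*n^n^B   [Z -> n]
n*n^n^B ⇒ n*n^n^Z   [B -> Z]
n*n^n^Z ⇒ n*n^n^n   [Z -> n]

E ⇒ E^B ⇒ E^B^B ⇒ B^B^B ⇒ B*Z^B^B ⇒ Z*Z^B^B ⇒ n*Z^B^B ⇒ n*n^B^B ⇒ n*n^Z^B ⇒ n*n^n^B ⇒ n*n^n^Z ⇒ n*n^n^n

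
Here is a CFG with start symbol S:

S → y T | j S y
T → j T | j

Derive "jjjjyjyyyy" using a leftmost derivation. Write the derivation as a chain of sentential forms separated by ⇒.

S⇒jSy⇒jjSyy⇒jjjSyyy⇒jjjjSyyyy⇒jjjjyTyyyy⇒jjjjyjyyyy

S ⇒ jSy   [S → j S y]
jSy ⇒ jjSyy   [S → j S y]
jjSyy ⇒ jjjSyyy   [S → j S y]
jjjSyyy ⇒ jjjjSyyyy   [S → j S y]
jjjjSyyyy ⇒ jjjjyTyyyy   [S → y T]
jjjjyTyyyy ⇒ jjjjyjyyyy   [T → j]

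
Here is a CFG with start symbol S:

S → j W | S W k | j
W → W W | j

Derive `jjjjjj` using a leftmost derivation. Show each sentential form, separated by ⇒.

S ⇒ jW ⇒ jWW ⇒ jjW ⇒ jjWW ⇒ jjWWW ⇒ jjjWW ⇒ jjjWWW ⇒ jjjjWW ⇒ jjjjjW ⇒ jjjjjj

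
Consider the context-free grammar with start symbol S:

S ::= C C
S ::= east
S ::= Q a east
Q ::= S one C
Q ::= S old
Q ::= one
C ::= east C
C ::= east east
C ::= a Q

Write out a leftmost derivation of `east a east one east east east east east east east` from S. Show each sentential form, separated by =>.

S => C C   [S ::= C C]
C C => east C C   [C ::= east C]
east C C => east a Q C   [C ::= a Q]
east a Q C => east a S one C C   [Q ::= S one C]
east a S one C C => east a east one C C   [S ::= east]
east a east one C C => east a east one east C C   [C ::= east C]
east a east one east C C => east a east one east east C C   [C ::= east C]
east a east one east east C C => east a east one east east east C C   [C ::= east C]
east a east one east east east C C => east a east one east east east east east C   [C ::= east east]
east a east one east east east east east C => east a east one east east east east east east east   [C ::= east east]

S => C C => east C C => east a Q C => east a S one C C => east a east one C C => east a east one east C C => east a east one east east C C => east a east one east east east C C => east a east one east east east east east C => east a east one east east east east east east east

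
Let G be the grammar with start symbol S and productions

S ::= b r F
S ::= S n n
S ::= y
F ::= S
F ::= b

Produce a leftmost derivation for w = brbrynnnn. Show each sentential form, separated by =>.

S=>Snn=>Snnnn=>brFnnnn=>brSnnnn=>brbrFnnnn=>brbrSnnnn=>brbrynnnn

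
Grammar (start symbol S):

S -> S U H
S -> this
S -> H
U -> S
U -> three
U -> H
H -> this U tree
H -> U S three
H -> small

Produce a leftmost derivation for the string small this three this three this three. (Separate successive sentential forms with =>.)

S => H => U S three => S S three => H S three => U S three S three => H S three S three => U S three S three S three => H S three S three S three => small S three S three S three => small this three S three S three => small this three this three S three => small this three this three this three

S => H   [S -> H]
H => U S three   [H -> U S three]
U S three => S S three   [U -> S]
S S three => H S three   [S -> H]
H S three => U S three S three   [H -> U S three]
U S three S three => H S three S three   [U -> H]
H S three S three => U S three S three S three   [H -> U S three]
U S three S three S three => H S three S three S three   [U -> H]
H S three S three S three => small S three S three S three   [H -> small]
small S three S three S three => small this three S three S three   [S -> this]
small this three S three S three => small this three this three S three   [S -> this]
small this three this three S three => small this three this three this three   [S -> this]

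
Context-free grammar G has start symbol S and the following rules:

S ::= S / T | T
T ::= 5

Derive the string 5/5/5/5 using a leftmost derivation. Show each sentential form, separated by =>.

S => S/T => S/T/T => S/T/T/T => T/T/T/T => 5/T/T/T => 5/5/T/T => 5/5/5/T => 5/5/5/5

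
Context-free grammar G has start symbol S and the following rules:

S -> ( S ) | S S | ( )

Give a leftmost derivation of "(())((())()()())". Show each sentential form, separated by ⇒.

S ⇒ SS ⇒ (S)S ⇒ (())S ⇒ (())(S) ⇒ (())(SS) ⇒ (())(SSS) ⇒ (())((S)SS) ⇒ (())((())SS) ⇒ (())((())()S) ⇒ (())((())()SS) ⇒ (())((())()()S) ⇒ (())((())()()())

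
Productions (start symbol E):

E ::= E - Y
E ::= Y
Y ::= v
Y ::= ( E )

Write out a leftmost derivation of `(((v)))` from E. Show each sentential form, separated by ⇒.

E⇒Y⇒(E)⇒(Y)⇒((E))⇒((Y))⇒(((E)))⇒(((Y)))⇒(((v)))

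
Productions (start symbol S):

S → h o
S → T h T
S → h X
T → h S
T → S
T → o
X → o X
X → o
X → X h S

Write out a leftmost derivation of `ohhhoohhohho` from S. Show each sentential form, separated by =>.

S=>ThT=>ohT=>ohhS=>ohhhX=>ohhhXhS=>ohhhXhShS=>ohhhoXhShS=>ohhhoohShS=>ohhhoohhohS=>ohhhoohhohho

S => ThT   [S → T h T]
ThT => ohT   [T → o]
ohT => ohhS   [T → h S]
ohhS => ohhhX   [S → h X]
ohhhX => ohhhXhS   [X → X h S]
ohhhXhS => ohhhXhShS   [X → X h S]
ohhhXhShS => ohhhoXhShS   [X → o X]
ohhhoXhShS => ohhhoohShS   [X → o]
ohhhoohShS => ohhhoohhohS   [S → h o]
ohhhoohhohS => ohhhoohhohho   [S → h o]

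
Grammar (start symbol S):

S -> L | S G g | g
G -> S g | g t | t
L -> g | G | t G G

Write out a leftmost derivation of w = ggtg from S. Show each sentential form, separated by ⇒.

S⇒SGg⇒gGg⇒ggtg

S ⇒ SGg   [S -> S G g]
SGg ⇒ gGg   [S -> g]
gGg ⇒ ggtg   [G -> g t]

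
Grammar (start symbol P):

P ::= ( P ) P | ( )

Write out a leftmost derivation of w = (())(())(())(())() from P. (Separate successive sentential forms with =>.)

P => (P)P => (())P => (())(P)P => (())(())P => (())(())(P)P => (())(())(())P => (())(())(())(P)P => (())(())(())(())P => (())(())(())(())()

P => (P)P   [P ::= ( P ) P]
(P)P => (())P   [P ::= ( )]
(())P => (())(P)P   [P ::= ( P ) P]
(())(P)P => (())(())P   [P ::= ( )]
(())(())P => (())(())(P)P   [P ::= ( P ) P]
(())(())(P)P => (())(())(())P   [P ::= ( )]
(())(())(())P => (())(())(())(P)P   [P ::= ( P ) P]
(())(())(())(P)P => (())(())(())(())P   [P ::= ( )]
(())(())(())(())P => (())(())(())(())()   [P ::= ( )]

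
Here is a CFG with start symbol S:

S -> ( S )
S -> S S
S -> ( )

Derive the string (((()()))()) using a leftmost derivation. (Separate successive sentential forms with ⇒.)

S ⇒ (S)   [S -> ( S )]
(S) ⇒ (SS)   [S -> S S]
(SS) ⇒ ((S)S)   [S -> ( S )]
((S)S) ⇒ (((S))S)   [S -> ( S )]
(((S))S) ⇒ (((SS))S)   [S -> S S]
(((SS))S) ⇒ (((()S))S)   [S -> ( )]
(((()S))S) ⇒ (((()()))S)   [S -> ( )]
(((()()))S) ⇒ (((()()))())   [S -> ( )]

S ⇒ (S) ⇒ (SS) ⇒ ((S)S) ⇒ (((S))S) ⇒ (((SS))S) ⇒ (((()S))S) ⇒ (((()()))S) ⇒ (((()()))())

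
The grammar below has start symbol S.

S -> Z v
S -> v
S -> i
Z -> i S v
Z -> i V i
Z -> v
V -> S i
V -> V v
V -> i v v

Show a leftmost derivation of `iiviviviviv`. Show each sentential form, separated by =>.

S => Zv => iViv => iVviv => iSiviv => iZviviv => iiViviviv => iiVviviviv => iiSiviviviv => iiviviviviv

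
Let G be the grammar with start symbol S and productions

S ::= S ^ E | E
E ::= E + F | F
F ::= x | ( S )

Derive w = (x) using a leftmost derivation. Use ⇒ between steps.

S ⇒ E ⇒ F ⇒ (S) ⇒ (E) ⇒ (F) ⇒ (x)

S ⇒ E   [S ::= E]
E ⇒ F   [E ::= F]
F ⇒ (S)   [F ::= ( S )]
(S) ⇒ (E)   [S ::= E]
(E) ⇒ (F)   [E ::= F]
(F) ⇒ (x)   [F ::= x]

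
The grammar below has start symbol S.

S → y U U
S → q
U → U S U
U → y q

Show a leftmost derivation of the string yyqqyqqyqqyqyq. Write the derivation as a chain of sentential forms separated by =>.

S => yUU   [S → y U U]
yUU => yUSUU   [U → U S U]
yUSUU => yUSUSUU   [U → U S U]
yUSUSUU => yUSUSUSUU   [U → U S U]
yUSUSUSUU => yyqSUSUSUU   [U → y q]
yyqSUSUSUU => yyqqUSUSUU   [S → q]
yyqqUSUSUU => yyqqyqSUSUU   [U → y q]
yyqqyqSUSUU => yyqqyqqUSUU   [S → q]
yyqqyqqUSUU => yyqqyqqyqSUU   [U → y q]
yyqqyqqyqSUU => yyqqyqqyqqUU   [S → q]
yyqqyqqyqqUU => yyqqyqqyqqyqU   [U → y q]
yyqqyqqyqqyqU => yyqqyqqyqqyqyq   [U → y q]

S => yUU => yUSUU => yUSUSUU => yUSUSUSUU => yyqSUSUSUU => yyqqUSUSUU => yyqqyqSUSUU => yyqqyqqUSUU => yyqqyqqyqSUU => yyqqyqqyqqUU => yyqqyqqyqqyqU => yyqqyqqyqqyqyq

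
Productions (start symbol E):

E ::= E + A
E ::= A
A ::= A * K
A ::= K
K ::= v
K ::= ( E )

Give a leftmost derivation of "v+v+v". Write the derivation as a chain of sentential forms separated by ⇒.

E⇒E+A⇒E+A+A⇒A+A+A⇒K+A+A⇒v+A+A⇒v+K+A⇒v+v+A⇒v+v+K⇒v+v+v

E ⇒ E+A   [E ::= E + A]
E+A ⇒ E+A+A   [E ::= E + A]
E+A+A ⇒ A+A+A   [E ::= A]
A+A+A ⇒ K+A+A   [A ::= K]
K+A+A ⇒ v+A+A   [K ::= v]
v+A+A ⇒ v+K+A   [A ::= K]
v+K+A ⇒ v+v+A   [K ::= v]
v+v+A ⇒ v+v+K   [A ::= K]
v+v+K ⇒ v+v+v   [K ::= v]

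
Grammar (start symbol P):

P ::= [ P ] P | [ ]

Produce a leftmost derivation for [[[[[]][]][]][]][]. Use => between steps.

P => [P]P   [P ::= [ P ] P]
[P]P => [[P]P]P   [P ::= [ P ] P]
[[P]P]P => [[[P]P]P]P   [P ::= [ P ] P]
[[[P]P]P]P => [[[[P]P]P]P]P   [P ::= [ P ] P]
[[[[P]P]P]P]P => [[[[[]]P]P]P]P   [P ::= [ ]]
[[[[[]]P]P]P]P => [[[[[]][]]P]P]P   [P ::= [ ]]
[[[[[]][]]P]P]P => [[[[[]][]][]]P]P   [P ::= [ ]]
[[[[[]][]][]]P]P => [[[[[]][]][]][]]P   [P ::= [ ]]
[[[[[]][]][]][]]P => [[[[[]][]][]][]][]   [P ::= [ ]]

P => [P]P => [[P]P]P => [[[P]P]P]P => [[[[P]P]P]P]P => [[[[[]]P]P]P]P => [[[[[]][]]P]P]P => [[[[[]][]][]]P]P => [[[[[]][]][]][]]P => [[[[[]][]][]][]][]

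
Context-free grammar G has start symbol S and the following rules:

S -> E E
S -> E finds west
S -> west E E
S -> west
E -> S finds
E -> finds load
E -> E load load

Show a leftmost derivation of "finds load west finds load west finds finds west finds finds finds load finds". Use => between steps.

S => E E => finds load E => finds load S finds => finds load E E finds => finds load S finds E finds => finds load west E E finds E finds => finds load west finds load E finds E finds => finds load west finds load S finds finds E finds => finds load west finds load E finds west finds finds E finds => finds load west finds load S finds finds west finds finds E finds => finds load west finds load west finds finds west finds finds E finds => finds load west finds load west finds finds west finds finds finds load finds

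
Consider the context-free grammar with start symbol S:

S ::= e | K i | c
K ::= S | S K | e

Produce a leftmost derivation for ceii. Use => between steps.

S => Ki => Si => Kii => SKii => cKii => ceii

S => Ki   [S ::= K i]
Ki => Si   [K ::= S]
Si => Kii   [S ::= K i]
Kii => SKii   [K ::= S K]
SKii => cKii   [S ::= c]
cKii => ceii   [K ::= e]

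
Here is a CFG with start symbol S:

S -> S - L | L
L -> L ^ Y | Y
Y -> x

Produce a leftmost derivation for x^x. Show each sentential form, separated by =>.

S => L   [S -> L]
L => L^Y   [L -> L ^ Y]
L^Y => Y^Y   [L -> Y]
Y^Y => x^Y   [Y -> x]
x^Y => x^x   [Y -> x]

S=>L=>L^Y=>Y^Y=>x^Y=>x^x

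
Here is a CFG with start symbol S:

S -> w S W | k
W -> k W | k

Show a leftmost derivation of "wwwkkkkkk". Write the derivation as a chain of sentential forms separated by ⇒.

S ⇒ wSW ⇒ wwSWW ⇒ wwwSWWW ⇒ wwwkWWW ⇒ wwwkkWWW ⇒ wwwkkkWW ⇒ wwwkkkkWW ⇒ wwwkkkkkW ⇒ wwwkkkkkk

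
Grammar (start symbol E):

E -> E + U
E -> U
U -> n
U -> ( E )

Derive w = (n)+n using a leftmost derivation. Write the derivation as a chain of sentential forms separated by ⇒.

E ⇒ E+U   [E -> E + U]
E+U ⇒ U+U   [E -> U]
U+U ⇒ (E)+U   [U -> ( E )]
(E)+U ⇒ (U)+U   [E -> U]
(U)+U ⇒ (n)+U   [U -> n]
(n)+U ⇒ (n)+n   [U -> n]

E ⇒ E+U ⇒ U+U ⇒ (E)+U ⇒ (U)+U ⇒ (n)+U ⇒ (n)+n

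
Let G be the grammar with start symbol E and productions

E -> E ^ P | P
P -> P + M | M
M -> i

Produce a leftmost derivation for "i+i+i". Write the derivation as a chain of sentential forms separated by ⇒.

E ⇒ P ⇒ P+M ⇒ P+M+M ⇒ M+M+M ⇒ i+M+M ⇒ i+i+M ⇒ i+i+i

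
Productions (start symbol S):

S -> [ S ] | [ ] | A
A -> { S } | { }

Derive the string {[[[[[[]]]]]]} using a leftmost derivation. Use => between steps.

S => A => {S} => {[S]} => {[[S]]} => {[[[S]]]} => {[[[[S]]]]} => {[[[[[S]]]]]} => {[[[[[[]]]]]]}

S => A   [S -> A]
A => {S}   [A -> { S }]
{S} => {[S]}   [S -> [ S ]]
{[S]} => {[[S]]}   [S -> [ S ]]
{[[S]]} => {[[[S]]]}   [S -> [ S ]]
{[[[S]]]} => {[[[[S]]]]}   [S -> [ S ]]
{[[[[S]]]]} => {[[[[[S]]]]]}   [S -> [ S ]]
{[[[[[S]]]]]} => {[[[[[[]]]]]]}   [S -> [ ]]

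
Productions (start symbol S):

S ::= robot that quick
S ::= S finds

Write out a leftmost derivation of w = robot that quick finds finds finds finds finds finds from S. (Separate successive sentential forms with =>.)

S => S finds   [S ::= S finds]
S finds => S finds finds   [S ::= S finds]
S finds finds => S finds finds finds   [S ::= S finds]
S finds finds finds => S finds finds finds finds   [S ::= S finds]
S finds finds finds finds => S finds finds finds finds finds   [S ::= S finds]
S finds finds finds finds finds => S finds finds finds finds finds finds   [S ::= S finds]
S finds finds finds finds finds finds => robot that quick finds finds finds finds finds finds   [S ::= robot that quick]

S => S finds => S finds finds => S finds finds finds => S finds finds finds finds => S finds finds finds finds finds => S finds finds finds finds finds finds => robot that quick finds finds finds finds finds finds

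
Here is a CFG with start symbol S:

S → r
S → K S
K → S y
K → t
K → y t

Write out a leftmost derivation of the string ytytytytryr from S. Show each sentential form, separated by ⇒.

S ⇒ KS   [S → K S]
KS ⇒ ytS   [K → y t]
ytS ⇒ ytKS   [S → K S]
ytKS ⇒ ytSyS   [K → S y]
ytSyS ⇒ ytKSyS   [S → K S]
ytKSyS ⇒ ytytSyS   [K → y t]
ytytSyS ⇒ ytytKSyS   [S → K S]
ytytKSyS ⇒ ytytytSyS   [K → y t]
ytytytSyS ⇒ ytytytKSyS   [S → K S]
ytytytKSyS ⇒ ytytytytSyS   [K → y t]
ytytytytSyS ⇒ ytytytytryS   [S → r]
ytytytytryS ⇒ ytytytytryr   [S → r]

S ⇒ KS ⇒ ytS ⇒ ytKS ⇒ ytSyS ⇒ ytKSyS ⇒ ytytSyS ⇒ ytytKSyS ⇒ ytytytSyS ⇒ ytytytKSyS ⇒ ytytytytSyS ⇒ ytytytytryS ⇒ ytytytytryr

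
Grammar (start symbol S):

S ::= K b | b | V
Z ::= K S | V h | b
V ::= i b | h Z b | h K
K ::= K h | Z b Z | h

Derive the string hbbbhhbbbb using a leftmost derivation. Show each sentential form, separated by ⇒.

S⇒Kb⇒ZbZb⇒KSbZb⇒KhSbZb⇒KhhSbZb⇒ZbZhhSbZb⇒KSbZhhSbZb⇒hSbZhhSbZb⇒hbbZhhSbZb⇒hbbbhhSbZb⇒hbbbhhbbZb⇒hbbbhhbbbb

S ⇒ Kb   [S ::= K b]
Kb ⇒ ZbZb   [K ::= Z b Z]
ZbZb ⇒ KSbZb   [Z ::= K S]
KSbZb ⇒ KhSbZb   [K ::= K h]
KhSbZb ⇒ KhhSbZb   [K ::= K h]
KhhSbZb ⇒ ZbZhhSbZb   [K ::= Z b Z]
ZbZhhSbZb ⇒ KSbZhhSbZb   [Z ::= K S]
KSbZhhSbZb ⇒ hSbZhhSbZb   [K ::= h]
hSbZhhSbZb ⇒ hbbZhhSbZb   [S ::= b]
hbbZhhSbZb ⇒ hbbbhhSbZb   [Z ::= b]
hbbbhhSbZb ⇒ hbbbhhbbZb   [S ::= b]
hbbbhhbbZb ⇒ hbbbhhbbbb   [Z ::= b]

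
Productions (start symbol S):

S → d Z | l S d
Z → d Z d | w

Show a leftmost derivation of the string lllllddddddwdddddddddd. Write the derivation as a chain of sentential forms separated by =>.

S=>lSd=>llSdd=>lllSddd=>llllSdddd=>lllllSddddd=>llllldZddddd=>lllllddZdddddd=>llllldddZddddddd=>lllllddddZdddddddd=>llllldddddZddddddddd=>lllllddddddZdddddddddd=>lllllddddddwdddddddddd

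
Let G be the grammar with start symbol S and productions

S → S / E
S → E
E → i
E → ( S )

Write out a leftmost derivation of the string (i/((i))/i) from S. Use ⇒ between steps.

S⇒E⇒(S)⇒(S/E)⇒(S/E/E)⇒(E/E/E)⇒(i/E/E)⇒(i/(S)/E)⇒(i/(E)/E)⇒(i/((S))/E)⇒(i/((E))/E)⇒(i/((i))/E)⇒(i/((i))/i)

S ⇒ E   [S → E]
E ⇒ (S)   [E → ( S )]
(S) ⇒ (S/E)   [S → S / E]
(S/E) ⇒ (S/E/E)   [S → S / E]
(S/E/E) ⇒ (E/E/E)   [S → E]
(E/E/E) ⇒ (i/E/E)   [E → i]
(i/E/E) ⇒ (i/(S)/E)   [E → ( S )]
(i/(S)/E) ⇒ (i/(E)/E)   [S → E]
(i/(E)/E) ⇒ (i/((S))/E)   [E → ( S )]
(i/((S))/E) ⇒ (i/((E))/E)   [S → E]
(i/((E))/E) ⇒ (i/((i))/E)   [E → i]
(i/((i))/E) ⇒ (i/((i))/i)   [E → i]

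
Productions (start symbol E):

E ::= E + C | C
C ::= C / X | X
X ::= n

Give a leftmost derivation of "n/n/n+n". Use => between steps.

E => E+C => C+C => C/X+C => C/X/X+C => X/X/X+C => n/X/X+C => n/n/X+C => n/n/n+C => n/n/n+X => n/n/n+n

E => E+C   [E ::= E + C]
E+C => C+C   [E ::= C]
C+C => C/X+C   [C ::= C / X]
C/X+C => C/X/X+C   [C ::= C / X]
C/X/X+C => X/X/X+C   [C ::= X]
X/X/X+C => n/X/X+C   [X ::= n]
n/X/X+C => n/n/X+C   [X ::= n]
n/n/X+C => n/n/n+C   [X ::= n]
n/n/n+C => n/n/n+X   [C ::= X]
n/n/n+X => n/n/n+n   [X ::= n]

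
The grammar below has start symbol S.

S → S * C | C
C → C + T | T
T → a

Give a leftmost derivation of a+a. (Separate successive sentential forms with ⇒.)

S ⇒ C ⇒ C+T ⇒ T+T ⇒ a+T ⇒ a+a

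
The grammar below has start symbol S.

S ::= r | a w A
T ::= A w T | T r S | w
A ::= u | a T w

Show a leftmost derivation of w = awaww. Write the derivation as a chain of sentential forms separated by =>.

S => awA   [S ::= a w A]
awA => awaTw   [A ::= a T w]
awaTw => awaww   [T ::= w]

S => awA => awaTw => awaww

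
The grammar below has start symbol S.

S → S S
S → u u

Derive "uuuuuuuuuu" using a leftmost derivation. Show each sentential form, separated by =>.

S => SS => SSS => SSSS => SSSSS => uuSSSS => uuuuSSS => uuuuuuSS => uuuuuuuuS => uuuuuuuuuu

S => SS   [S → S S]
SS => SSS   [S → S S]
SSS => SSSS   [S → S S]
SSSS => SSSSS   [S → S S]
SSSSS => uuSSSS   [S → u u]
uuSSSS => uuuuSSS   [S → u u]
uuuuSSS => uuuuuuSS   [S → u u]
uuuuuuSS => uuuuuuuuS   [S → u u]
uuuuuuuuS => uuuuuuuuuu   [S → u u]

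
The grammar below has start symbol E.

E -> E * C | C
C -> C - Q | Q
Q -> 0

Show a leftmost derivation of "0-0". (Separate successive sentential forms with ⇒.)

E ⇒ C   [E -> C]
C ⇒ C-Q   [C -> C - Q]
C-Q ⇒ Q-Q   [C -> Q]
Q-Q ⇒ 0-Q   [Q -> 0]
0-Q ⇒ 0-0   [Q -> 0]

E ⇒ C ⇒ C-Q ⇒ Q-Q ⇒ 0-Q ⇒ 0-0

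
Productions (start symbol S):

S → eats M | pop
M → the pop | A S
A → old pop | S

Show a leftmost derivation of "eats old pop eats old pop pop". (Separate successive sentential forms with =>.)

S => eats M => eats A S => eats old pop S => eats old pop eats M => eats old pop eats A S => eats old pop eats old pop S => eats old pop eats old pop pop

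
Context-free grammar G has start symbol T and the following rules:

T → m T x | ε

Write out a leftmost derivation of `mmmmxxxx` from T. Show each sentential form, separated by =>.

T => mTx   [T → m T x]
mTx => mmTxx   [T → m T x]
mmTxx => mmmTxxx   [T → m T x]
mmmTxxx => mmmmTxxxx   [T → m T x]
mmmmTxxxx => mmmmxxxx   [T → ε]

T => mTx => mmTxx => mmmTxxx => mmmmTxxxx => mmmmxxxx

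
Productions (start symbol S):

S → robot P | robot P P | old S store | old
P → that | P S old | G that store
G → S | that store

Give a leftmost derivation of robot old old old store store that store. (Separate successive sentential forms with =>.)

S => robot P   [S → robot P]
robot P => robot G that store   [P → G that store]
robot G that store => robot S that store   [G → S]
robot S that store => robot old S store that store   [S → old S store]
robot old S store that store => robot old old S store store that store   [S → old S store]
robot old old S store store that store => robot old old old store store that store   [S → old]

S => robot P => robot G that store => robot S that store => robot old S store that store => robot old old S store store that store => robot old old old store store that store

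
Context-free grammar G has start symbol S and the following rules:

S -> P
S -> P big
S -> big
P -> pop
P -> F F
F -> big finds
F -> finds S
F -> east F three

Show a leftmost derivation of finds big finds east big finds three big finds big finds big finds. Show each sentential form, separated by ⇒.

S ⇒ P ⇒ F F ⇒ finds S F ⇒ finds P big F ⇒ finds F F big F ⇒ finds big finds F big F ⇒ finds big finds east F three big F ⇒ finds big finds east big finds three big F ⇒ finds big finds east big finds three big finds S ⇒ finds big finds east big finds three big finds P ⇒ finds big finds east big finds three big finds F F ⇒ finds big finds east big finds three big finds big finds F ⇒ finds big finds east big finds three big finds big finds big finds

S ⇒ P   [S -> P]
P ⇒ F F   [P -> F F]
F F ⇒ finds S F   [F -> finds S]
finds S F ⇒ finds P big F   [S -> P big]
finds P big F ⇒ finds F F big F   [P -> F F]
finds F F big F ⇒ finds big finds F big F   [F -> big finds]
finds big finds F big F ⇒ finds big finds east F three big F   [F -> east F three]
finds big finds east F three big F ⇒ finds big finds east big finds three big F   [F -> big finds]
finds big finds east big finds three big F ⇒ finds big finds east big finds three big finds S   [F -> finds S]
finds big finds east big finds three big finds S ⇒ finds big finds east big finds three big finds P   [S -> P]
finds big finds east big finds three big finds P ⇒ finds big finds east big finds three big finds F F   [P -> F F]
finds big finds east big finds three big finds F F ⇒ finds big finds east big finds three big finds big finds F   [F -> big finds]
finds big finds east big finds three big finds big finds F ⇒ finds big finds east big finds three big finds big finds big finds   [F -> big finds]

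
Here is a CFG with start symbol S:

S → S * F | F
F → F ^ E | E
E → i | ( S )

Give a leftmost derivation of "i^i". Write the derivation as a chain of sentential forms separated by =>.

S => F   [S → F]
F => F^E   [F → F ^ E]
F^E => E^E   [F → E]
E^E => i^E   [E → i]
i^E => i^i   [E → i]

S => F => F^E => E^E => i^E => i^i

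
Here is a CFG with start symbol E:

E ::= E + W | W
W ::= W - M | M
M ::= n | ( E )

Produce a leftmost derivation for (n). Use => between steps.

E => W => M => (E) => (W) => (M) => (n)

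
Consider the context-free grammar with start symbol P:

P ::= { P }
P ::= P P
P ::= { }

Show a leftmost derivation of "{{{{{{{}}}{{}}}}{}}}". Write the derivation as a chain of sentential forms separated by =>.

P=>{P}=>{{P}}=>{{PP}}=>{{{P}P}}=>{{{{P}}P}}=>{{{{PP}}P}}=>{{{{{P}P}}P}}=>{{{{{{P}}P}}P}}=>{{{{{{{}}}P}}P}}=>{{{{{{{}}}{P}}}P}}=>{{{{{{{}}}{{}}}}P}}=>{{{{{{{}}}{{}}}}{}}}

P => {P}   [P ::= { P }]
{P} => {{P}}   [P ::= { P }]
{{P}} => {{PP}}   [P ::= P P]
{{PP}} => {{{P}P}}   [P ::= { P }]
{{{P}P}} => {{{{P}}P}}   [P ::= { P }]
{{{{P}}P}} => {{{{PP}}P}}   [P ::= P P]
{{{{PP}}P}} => {{{{{P}P}}P}}   [P ::= { P }]
{{{{{P}P}}P}} => {{{{{{P}}P}}P}}   [P ::= { P }]
{{{{{{P}}P}}P}} => {{{{{{{}}}P}}P}}   [P ::= { }]
{{{{{{{}}}P}}P}} => {{{{{{{}}}{P}}}P}}   [P ::= { P }]
{{{{{{{}}}{P}}}P}} => {{{{{{{}}}{{}}}}P}}   [P ::= { }]
{{{{{{{}}}{{}}}}P}} => {{{{{{{}}}{{}}}}{}}}   [P ::= { }]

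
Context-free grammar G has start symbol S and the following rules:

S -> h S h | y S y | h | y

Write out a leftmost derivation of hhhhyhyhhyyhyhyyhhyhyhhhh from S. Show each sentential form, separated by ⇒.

S⇒hSh⇒hhShh⇒hhhShhh⇒hhhhShhhh⇒hhhhySyhhhh⇒hhhhyhShyhhhh⇒hhhhyhySyhyhhhh⇒hhhhyhyhShyhyhhhh⇒hhhhyhyhhShhyhyhhhh⇒hhhhyhyhhySyhhyhyhhhh⇒hhhhyhyhhyySyyhhyhyhhhh⇒hhhhyhyhhyyhShyyhhyhyhhhh⇒hhhhyhyhhyyhyhyyhhyhyhhhh

S ⇒ hSh   [S -> h S h]
hSh ⇒ hhShh   [S -> h S h]
hhShh ⇒ hhhShhh   [S -> h S h]
hhhShhh ⇒ hhhhShhhh   [S -> h S h]
hhhhShhhh ⇒ hhhhySyhhhh   [S -> y S y]
hhhhySyhhhh ⇒ hhhhyhShyhhhh   [S -> h S h]
hhhhyhShyhhhh ⇒ hhhhyhySyhyhhhh   [S -> y S y]
hhhhyhySyhyhhhh ⇒ hhhhyhyhShyhyhhhh   [S -> h S h]
hhhhyhyhShyhyhhhh ⇒ hhhhyhyhhShhyhyhhhh   [S -> h S h]
hhhhyhyhhShhyhyhhhh ⇒ hhhhyhyhhySyhhyhyhhhh   [S -> y S y]
hhhhyhyhhySyhhyhyhhhh ⇒ hhhhyhyhhyySyyhhyhyhhhh   [S -> y S y]
hhhhyhyhhyySyyhhyhyhhhh ⇒ hhhhyhyhhyyhShyyhhyhyhhhh   [S -> h S h]
hhhhyhyhhyyhShyyhhyhyhhhh ⇒ hhhhyhyhhyyhyhyyhhyhyhhhh   [S -> y]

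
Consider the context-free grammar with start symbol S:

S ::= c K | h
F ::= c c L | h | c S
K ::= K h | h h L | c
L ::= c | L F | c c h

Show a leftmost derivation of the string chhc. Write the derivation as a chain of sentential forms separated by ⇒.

S⇒cK⇒chhL⇒chhc

S ⇒ cK   [S ::= c K]
cK ⇒ chhL   [K ::= h h L]
chhL ⇒ chhc   [L ::= c]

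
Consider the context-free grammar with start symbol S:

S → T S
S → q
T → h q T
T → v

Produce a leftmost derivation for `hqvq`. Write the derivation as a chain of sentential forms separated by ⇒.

S ⇒ TS ⇒ hqTS ⇒ hqvS ⇒ hqvq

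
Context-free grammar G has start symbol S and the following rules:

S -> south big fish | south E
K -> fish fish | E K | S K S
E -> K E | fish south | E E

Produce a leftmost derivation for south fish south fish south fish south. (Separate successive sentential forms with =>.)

S => south E => south E E => south E E E => south fish south E E => south fish south fish south E => south fish south fish south fish south

S => south E   [S -> south E]
south E => south E E   [E -> E E]
south E E => south E E E   [E -> E E]
south E E E => south fish south E E   [E -> fish south]
south fish south E E => south fish south fish south E   [E -> fish south]
south fish south fish south E => south fish south fish south fish south   [E -> fish south]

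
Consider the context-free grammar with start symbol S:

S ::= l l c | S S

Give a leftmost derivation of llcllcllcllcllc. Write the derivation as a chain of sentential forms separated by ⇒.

S ⇒ SS   [S ::= S S]
SS ⇒ SSS   [S ::= S S]
SSS ⇒ SSSS   [S ::= S S]
SSSS ⇒ SSSSS   [S ::= S S]
SSSSS ⇒ llcSSSS   [S ::= l l c]
llcSSSS ⇒ llcllcSSS   [S ::= l l c]
llcllcSSS ⇒ llcllcllcSS   [S ::= l l c]
llcllcllcSS ⇒ llcllcllcllcS   [S ::= l l c]
llcllcllcllcS ⇒ llcllcllcllcllc   [S ::= l l c]

S⇒SS⇒SSS⇒SSSS⇒SSSSS⇒llcSSSS⇒llcllcSSS⇒llcllcllcSS⇒llcllcllcllcS⇒llcllcllcllcllc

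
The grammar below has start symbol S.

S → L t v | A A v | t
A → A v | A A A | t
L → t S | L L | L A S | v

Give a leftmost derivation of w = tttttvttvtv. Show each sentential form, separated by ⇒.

S⇒AAv⇒AvAv⇒AAAvAv⇒AvAAvAv⇒AAAvAAvAv⇒AAAAAvAAvAv⇒tAAAAvAAvAv⇒ttAAAvAAvAv⇒tttAAvAAvAv⇒ttttAvAAvAv⇒tttttvAAvAv⇒tttttvtAvAv⇒tttttvttvAv⇒tttttvttvtv

S ⇒ AAv   [S → A A v]
AAv ⇒ AvAv   [A → A v]
AvAv ⇒ AAAvAv   [A → A A A]
AAAvAv ⇒ AvAAvAv   [A → A v]
AvAAvAv ⇒ AAAvAAvAv   [A → A A A]
AAAvAAvAv ⇒ AAAAAvAAvAv   [A → A A A]
AAAAAvAAvAv ⇒ tAAAAvAAvAv   [A → t]
tAAAAvAAvAv ⇒ ttAAAvAAvAv   [A → t]
ttAAAvAAvAv ⇒ tttAAvAAvAv   [A → t]
tttAAvAAvAv ⇒ ttttAvAAvAv   [A → t]
ttttAvAAvAv ⇒ tttttvAAvAv   [A → t]
tttttvAAvAv ⇒ tttttvtAvAv   [A → t]
tttttvtAvAv ⇒ tttttvttvAv   [A → t]
tttttvttvAv ⇒ tttttvttvtv   [A → t]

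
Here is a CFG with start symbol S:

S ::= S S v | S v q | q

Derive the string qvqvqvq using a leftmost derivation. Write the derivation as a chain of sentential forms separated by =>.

S=>Svq=>Svqvq=>Svqvqvq=>qvqvqvq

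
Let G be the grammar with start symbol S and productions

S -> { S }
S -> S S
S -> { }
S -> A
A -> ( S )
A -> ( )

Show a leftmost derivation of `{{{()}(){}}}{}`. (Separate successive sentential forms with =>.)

S=>SS=>{S}S=>{{S}}S=>{{SS}}S=>{{SSS}}S=>{{{S}SS}}S=>{{{A}SS}}S=>{{{()}SS}}S=>{{{()}AS}}S=>{{{()}()S}}S=>{{{()}(){}}}S=>{{{()}(){}}}{}

S => SS   [S -> S S]
SS => {S}S   [S -> { S }]
{S}S => {{S}}S   [S -> { S }]
{{S}}S => {{SS}}S   [S -> S S]
{{SS}}S => {{SSS}}S   [S -> S S]
{{SSS}}S => {{{S}SS}}S   [S -> { S }]
{{{S}SS}}S => {{{A}SS}}S   [S -> A]
{{{A}SS}}S => {{{()}SS}}S   [A -> ( )]
{{{()}SS}}S => {{{()}AS}}S   [S -> A]
{{{()}AS}}S => {{{()}()S}}S   [A -> ( )]
{{{()}()S}}S => {{{()}(){}}}S   [S -> { }]
{{{()}(){}}}S => {{{()}(){}}}{}   [S -> { }]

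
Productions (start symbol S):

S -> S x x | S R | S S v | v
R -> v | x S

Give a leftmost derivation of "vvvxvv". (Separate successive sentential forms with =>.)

S => SSv => SRSv => vRSv => vvSv => vvSRv => vvvRv => vvvxSv => vvvxvv

S => SSv   [S -> S S v]
SSv => SRSv   [S -> S R]
SRSv => vRSv   [S -> v]
vRSv => vvSv   [R -> v]
vvSv => vvSRv   [S -> S R]
vvSRv => vvvRv   [S -> v]
vvvRv => vvvxSv   [R -> x S]
vvvxSv => vvvxvv   [S -> v]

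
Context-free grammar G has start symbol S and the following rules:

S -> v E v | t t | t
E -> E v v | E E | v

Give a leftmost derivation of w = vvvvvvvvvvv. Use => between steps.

S => vEv => vEvvv => vEEvvv => vEEEvvv => vEEEEvvv => vEEEEEvvv => vvEEEEvvv => vvEvvEEEvvv => vvvvvEEEvvv => vvvvvvEEvvv => vvvvvvvEvvv => vvvvvvvvvvv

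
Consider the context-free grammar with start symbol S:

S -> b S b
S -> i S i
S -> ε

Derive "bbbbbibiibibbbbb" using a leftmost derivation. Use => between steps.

S => bSb   [S -> b S b]
bSb => bbSbb   [S -> b S b]
bbSbb => bbbSbbb   [S -> b S b]
bbbSbbb => bbbbSbbbb   [S -> b S b]
bbbbSbbbb => bbbbbSbbbbb   [S -> b S b]
bbbbbSbbbbb => bbbbbiSibbbbb   [S -> i S i]
bbbbbiSibbbbb => bbbbbibSbibbbbb   [S -> b S b]
bbbbbibSbibbbbb => bbbbbibiSibibbbbb   [S -> i S i]
bbbbbibiSibibbbbb => bbbbbibiibibbbbb   [S -> ε]

S => bSb => bbSbb => bbbSbbb => bbbbSbbbb => bbbbbSbbbbb => bbbbbiSibbbbb => bbbbbibSbibbbbb => bbbbbibiSibibbbbb => bbbbbibiibibbbbb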